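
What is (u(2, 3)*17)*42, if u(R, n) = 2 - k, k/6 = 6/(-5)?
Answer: 32844/5 ≈ 6568.8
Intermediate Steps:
k = -36/5 (k = 6*(6/(-5)) = 6*(6*(-1/5)) = 6*(-6/5) = -36/5 ≈ -7.2000)
u(R, n) = 46/5 (u(R, n) = 2 - 1*(-36/5) = 2 + 36/5 = 46/5)
(u(2, 3)*17)*42 = ((46/5)*17)*42 = (782/5)*42 = 32844/5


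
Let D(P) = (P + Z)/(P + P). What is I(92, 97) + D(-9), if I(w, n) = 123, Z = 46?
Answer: 2177/18 ≈ 120.94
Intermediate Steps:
D(P) = (46 + P)/(2*P) (D(P) = (P + 46)/(P + P) = (46 + P)/((2*P)) = (46 + P)*(1/(2*P)) = (46 + P)/(2*P))
I(92, 97) + D(-9) = 123 + (½)*(46 - 9)/(-9) = 123 + (½)*(-⅑)*37 = 123 - 37/18 = 2177/18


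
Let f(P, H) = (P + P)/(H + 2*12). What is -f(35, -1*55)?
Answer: 70/31 ≈ 2.2581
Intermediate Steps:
f(P, H) = 2*P/(24 + H) (f(P, H) = (2*P)/(H + 24) = (2*P)/(24 + H) = 2*P/(24 + H))
-f(35, -1*55) = -2*35/(24 - 1*55) = -2*35/(24 - 55) = -2*35/(-31) = -2*35*(-1)/31 = -1*(-70/31) = 70/31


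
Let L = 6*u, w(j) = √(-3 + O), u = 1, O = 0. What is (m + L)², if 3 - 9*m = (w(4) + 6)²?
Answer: 16/9 - 64*I*√3/9 ≈ 1.7778 - 12.317*I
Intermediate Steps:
w(j) = I*√3 (w(j) = √(-3 + 0) = √(-3) = I*√3)
m = ⅓ - (6 + I*√3)²/9 (m = ⅓ - (I*√3 + 6)²/9 = ⅓ - (6 + I*√3)²/9 ≈ -3.3333 - 2.3094*I)
L = 6 (L = 6*1 = 6)
(m + L)² = ((⅓ - (6 + I*√3)²/9) + 6)² = (19/3 - (6 + I*√3)²/9)²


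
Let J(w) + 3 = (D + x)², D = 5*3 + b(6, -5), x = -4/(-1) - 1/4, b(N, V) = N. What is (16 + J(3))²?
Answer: 100180081/256 ≈ 3.9133e+5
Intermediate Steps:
x = 15/4 (x = -4*(-1) - 1*¼ = 4 - ¼ = 15/4 ≈ 3.7500)
D = 21 (D = 5*3 + 6 = 15 + 6 = 21)
J(w) = 9753/16 (J(w) = -3 + (21 + 15/4)² = -3 + (99/4)² = -3 + 9801/16 = 9753/16)
(16 + J(3))² = (16 + 9753/16)² = (10009/16)² = 100180081/256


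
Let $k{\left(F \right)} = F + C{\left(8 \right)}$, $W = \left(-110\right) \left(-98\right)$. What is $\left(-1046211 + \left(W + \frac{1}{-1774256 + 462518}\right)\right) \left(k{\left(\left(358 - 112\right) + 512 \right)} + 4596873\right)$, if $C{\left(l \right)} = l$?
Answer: $- \frac{6244578526062984481}{1311738} \approx -4.7605 \cdot 10^{12}$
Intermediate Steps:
$W = 10780$
$k{\left(F \right)} = 8 + F$ ($k{\left(F \right)} = F + 8 = 8 + F$)
$\left(-1046211 + \left(W + \frac{1}{-1774256 + 462518}\right)\right) \left(k{\left(\left(358 - 112\right) + 512 \right)} + 4596873\right) = \left(-1046211 + \left(10780 + \frac{1}{-1774256 + 462518}\right)\right) \left(\left(8 + \left(\left(358 - 112\right) + 512\right)\right) + 4596873\right) = \left(-1046211 + \left(10780 + \frac{1}{-1311738}\right)\right) \left(\left(8 + \left(246 + 512\right)\right) + 4596873\right) = \left(-1046211 + \left(10780 - \frac{1}{1311738}\right)\right) \left(\left(8 + 758\right) + 4596873\right) = \left(-1046211 + \frac{14140535639}{1311738}\right) \left(766 + 4596873\right) = \left(- \frac{1358214189079}{1311738}\right) 4597639 = - \frac{6244578526062984481}{1311738}$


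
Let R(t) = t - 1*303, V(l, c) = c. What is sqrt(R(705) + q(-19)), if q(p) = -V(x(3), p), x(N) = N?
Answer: sqrt(421) ≈ 20.518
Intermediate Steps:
R(t) = -303 + t (R(t) = t - 303 = -303 + t)
q(p) = -p
sqrt(R(705) + q(-19)) = sqrt((-303 + 705) - 1*(-19)) = sqrt(402 + 19) = sqrt(421)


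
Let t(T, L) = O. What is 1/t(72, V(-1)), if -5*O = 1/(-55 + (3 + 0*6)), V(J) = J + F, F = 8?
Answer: 260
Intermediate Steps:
V(J) = 8 + J (V(J) = J + 8 = 8 + J)
O = 1/260 (O = -1/(5*(-55 + (3 + 0*6))) = -1/(5*(-55 + (3 + 0))) = -1/(5*(-55 + 3)) = -⅕/(-52) = -⅕*(-1/52) = 1/260 ≈ 0.0038462)
t(T, L) = 1/260
1/t(72, V(-1)) = 1/(1/260) = 260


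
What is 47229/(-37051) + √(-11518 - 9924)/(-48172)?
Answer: -6747/5293 - I*√21442/48172 ≈ -1.2747 - 0.0030398*I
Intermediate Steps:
47229/(-37051) + √(-11518 - 9924)/(-48172) = 47229*(-1/37051) + √(-21442)*(-1/48172) = -6747/5293 + (I*√21442)*(-1/48172) = -6747/5293 - I*√21442/48172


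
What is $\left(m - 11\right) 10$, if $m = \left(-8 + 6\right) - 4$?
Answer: $-170$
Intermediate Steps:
$m = -6$ ($m = -2 - 4 = -6$)
$\left(m - 11\right) 10 = \left(-6 - 11\right) 10 = \left(-17\right) 10 = -170$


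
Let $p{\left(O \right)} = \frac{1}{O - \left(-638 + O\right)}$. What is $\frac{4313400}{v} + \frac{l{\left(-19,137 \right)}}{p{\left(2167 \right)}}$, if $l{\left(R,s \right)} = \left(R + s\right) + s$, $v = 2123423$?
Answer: $\frac{345464001270}{2123423} \approx 1.6269 \cdot 10^{5}$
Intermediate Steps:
$p{\left(O \right)} = \frac{1}{638}$
$l{\left(R,s \right)} = R + 2 s$
$\frac{4313400}{v} + \frac{l{\left(-19,137 \right)}}{p{\left(2167 \right)}} = \frac{4313400}{2123423} + \left(-19 + 2 \cdot 137\right) \frac{1}{\frac{1}{638}} = 4313400 \cdot \frac{1}{2123423} + \left(-19 + 274\right) 638 = \frac{4313400}{2123423} + 255 \cdot 638 = \frac{4313400}{2123423} + 162690 = \frac{345464001270}{2123423}$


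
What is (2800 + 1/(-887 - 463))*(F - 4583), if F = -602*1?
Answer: -3919858963/270 ≈ -1.4518e+7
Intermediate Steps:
F = -602
(2800 + 1/(-887 - 463))*(F - 4583) = (2800 + 1/(-887 - 463))*(-602 - 4583) = (2800 + 1/(-1350))*(-5185) = (2800 - 1/1350)*(-5185) = (3779999/1350)*(-5185) = -3919858963/270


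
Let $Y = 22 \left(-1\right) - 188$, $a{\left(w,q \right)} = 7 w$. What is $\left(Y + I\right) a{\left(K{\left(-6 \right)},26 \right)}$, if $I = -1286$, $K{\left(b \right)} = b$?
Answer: $62832$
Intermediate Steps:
$Y = -210$ ($Y = -22 - 188 = -210$)
$\left(Y + I\right) a{\left(K{\left(-6 \right)},26 \right)} = \left(-210 - 1286\right) 7 \left(-6\right) = \left(-1496\right) \left(-42\right) = 62832$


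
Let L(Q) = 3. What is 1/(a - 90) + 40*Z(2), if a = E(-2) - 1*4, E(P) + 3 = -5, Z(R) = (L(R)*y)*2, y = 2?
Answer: 48959/102 ≈ 479.99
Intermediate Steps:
Z(R) = 12 (Z(R) = (3*2)*2 = 6*2 = 12)
E(P) = -8 (E(P) = -3 - 5 = -8)
a = -12 (a = -8 - 1*4 = -8 - 4 = -12)
1/(a - 90) + 40*Z(2) = 1/(-12 - 90) + 40*12 = 1/(-102) + 480 = -1/102 + 480 = 48959/102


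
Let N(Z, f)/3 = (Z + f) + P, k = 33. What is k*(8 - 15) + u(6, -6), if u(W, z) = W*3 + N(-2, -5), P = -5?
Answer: -249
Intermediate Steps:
N(Z, f) = -15 + 3*Z + 3*f (N(Z, f) = 3*((Z + f) - 5) = 3*(-5 + Z + f) = -15 + 3*Z + 3*f)
u(W, z) = -36 + 3*W (u(W, z) = W*3 + (-15 + 3*(-2) + 3*(-5)) = 3*W + (-15 - 6 - 15) = 3*W - 36 = -36 + 3*W)
k*(8 - 15) + u(6, -6) = 33*(8 - 15) + (-36 + 3*6) = 33*(-7) + (-36 + 18) = -231 - 18 = -249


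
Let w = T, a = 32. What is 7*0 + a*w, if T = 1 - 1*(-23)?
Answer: 768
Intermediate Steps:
T = 24 (T = 1 + 23 = 24)
w = 24
7*0 + a*w = 7*0 + 32*24 = 0 + 768 = 768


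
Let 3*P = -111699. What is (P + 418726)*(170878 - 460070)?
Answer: -110324723656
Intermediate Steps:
P = -37233 (P = (⅓)*(-111699) = -37233)
(P + 418726)*(170878 - 460070) = (-37233 + 418726)*(170878 - 460070) = 381493*(-289192) = -110324723656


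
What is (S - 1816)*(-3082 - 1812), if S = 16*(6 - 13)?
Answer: 9435632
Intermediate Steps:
S = -112 (S = 16*(-7) = -112)
(S - 1816)*(-3082 - 1812) = (-112 - 1816)*(-3082 - 1812) = -1928*(-4894) = 9435632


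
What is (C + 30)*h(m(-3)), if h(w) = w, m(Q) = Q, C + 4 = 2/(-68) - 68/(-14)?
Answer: -22011/238 ≈ -92.483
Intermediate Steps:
C = 197/238 (C = -4 + (2/(-68) - 68/(-14)) = -4 + (2*(-1/68) - 68*(-1/14)) = -4 + (-1/34 + 34/7) = -4 + 1149/238 = 197/238 ≈ 0.82773)
(C + 30)*h(m(-3)) = (197/238 + 30)*(-3) = (7337/238)*(-3) = -22011/238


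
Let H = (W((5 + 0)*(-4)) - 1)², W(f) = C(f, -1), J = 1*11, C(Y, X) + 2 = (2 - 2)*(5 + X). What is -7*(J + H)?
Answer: -140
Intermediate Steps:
C(Y, X) = -2 (C(Y, X) = -2 + (2 - 2)*(5 + X) = -2 + 0*(5 + X) = -2 + 0 = -2)
J = 11
W(f) = -2
H = 9 (H = (-2 - 1)² = (-3)² = 9)
-7*(J + H) = -7*(11 + 9) = -7*20 = -140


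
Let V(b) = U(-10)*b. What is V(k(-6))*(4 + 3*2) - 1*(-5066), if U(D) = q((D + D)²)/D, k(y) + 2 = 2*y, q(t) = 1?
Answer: 5080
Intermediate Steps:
k(y) = -2 + 2*y
U(D) = 1/D
V(b) = -b/10 (V(b) = b/(-10) = -b/10)
V(k(-6))*(4 + 3*2) - 1*(-5066) = (-(-2 + 2*(-6))/10)*(4 + 3*2) - 1*(-5066) = (-(-2 - 12)/10)*(4 + 6) + 5066 = -⅒*(-14)*10 + 5066 = (7/5)*10 + 5066 = 14 + 5066 = 5080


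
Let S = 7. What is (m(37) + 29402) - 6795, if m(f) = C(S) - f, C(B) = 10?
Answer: 22580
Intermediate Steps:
m(f) = 10 - f
(m(37) + 29402) - 6795 = ((10 - 1*37) + 29402) - 6795 = ((10 - 37) + 29402) - 6795 = (-27 + 29402) - 6795 = 29375 - 6795 = 22580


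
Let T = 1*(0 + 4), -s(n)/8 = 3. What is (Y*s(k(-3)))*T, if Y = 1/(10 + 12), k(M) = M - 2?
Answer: -48/11 ≈ -4.3636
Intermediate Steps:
k(M) = -2 + M
s(n) = -24 (s(n) = -8*3 = -24)
Y = 1/22 ≈ 0.045455
T = 4 (T = 1*4 = 4)
(Y*s(k(-3)))*T = ((1/22)*(-24))*4 = -12/11*4 = -48/11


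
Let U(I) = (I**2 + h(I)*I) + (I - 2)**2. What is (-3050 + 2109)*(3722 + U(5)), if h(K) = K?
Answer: -3557921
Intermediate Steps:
U(I) = (-2 + I)**2 + 2*I**2 (U(I) = (I**2 + I*I) + (I - 2)**2 = (I**2 + I**2) + (-2 + I)**2 = 2*I**2 + (-2 + I)**2 = (-2 + I)**2 + 2*I**2)
(-3050 + 2109)*(3722 + U(5)) = (-3050 + 2109)*(3722 + ((-2 + 5)**2 + 2*5**2)) = -941*(3722 + (3**2 + 2*25)) = -941*(3722 + (9 + 50)) = -941*(3722 + 59) = -941*3781 = -3557921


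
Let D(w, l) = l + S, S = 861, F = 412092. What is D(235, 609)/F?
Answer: 245/68682 ≈ 0.0035672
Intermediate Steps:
D(w, l) = 861 + l (D(w, l) = l + 861 = 861 + l)
D(235, 609)/F = (861 + 609)/412092 = 1470*(1/412092) = 245/68682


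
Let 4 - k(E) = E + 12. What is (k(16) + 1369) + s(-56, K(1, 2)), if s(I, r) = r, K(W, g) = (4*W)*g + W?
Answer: 1354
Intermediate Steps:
K(W, g) = W + 4*W*g (K(W, g) = 4*W*g + W = W + 4*W*g)
k(E) = -8 - E (k(E) = 4 - (E + 12) = 4 - (12 + E) = 4 + (-12 - E) = -8 - E)
(k(16) + 1369) + s(-56, K(1, 2)) = ((-8 - 1*16) + 1369) + 1*(1 + 4*2) = ((-8 - 16) + 1369) + 1*(1 + 8) = (-24 + 1369) + 1*9 = 1345 + 9 = 1354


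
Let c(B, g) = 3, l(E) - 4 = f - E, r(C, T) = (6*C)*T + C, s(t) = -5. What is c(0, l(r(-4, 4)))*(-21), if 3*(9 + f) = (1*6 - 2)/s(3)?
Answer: -63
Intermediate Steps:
r(C, T) = C + 6*C*T (r(C, T) = 6*C*T + C = C + 6*C*T)
f = -139/15 (f = -9 + ((1*6 - 2)/(-5))/3 = -9 + ((6 - 2)*(-⅕))/3 = -9 + (4*(-⅕))/3 = -9 + (⅓)*(-⅘) = -9 - 4/15 = -139/15 ≈ -9.2667)
l(E) = -79/15 - E (l(E) = 4 + (-139/15 - E) = -79/15 - E)
c(0, l(r(-4, 4)))*(-21) = 3*(-21) = -63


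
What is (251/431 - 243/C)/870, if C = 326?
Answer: -22907/122240220 ≈ -0.00018739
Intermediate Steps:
(251/431 - 243/C)/870 = (251/431 - 243/326)/870 = (251*(1/431) - 243*1/326)*(1/870) = (251/431 - 243/326)*(1/870) = -22907/140506*1/870 = -22907/122240220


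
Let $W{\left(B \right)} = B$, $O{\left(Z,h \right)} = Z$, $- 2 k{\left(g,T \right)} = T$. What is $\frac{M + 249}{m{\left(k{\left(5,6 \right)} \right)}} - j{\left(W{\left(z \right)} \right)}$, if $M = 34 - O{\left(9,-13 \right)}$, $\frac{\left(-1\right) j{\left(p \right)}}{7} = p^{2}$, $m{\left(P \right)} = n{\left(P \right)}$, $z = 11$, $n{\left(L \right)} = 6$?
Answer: $\frac{2678}{3} \approx 892.67$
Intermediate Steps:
$k{\left(g,T \right)} = - \frac{T}{2}$
$m{\left(P \right)} = 6$
$j{\left(p \right)} = - 7 p^{2}$
$M = 25$ ($M = 34 - 9 = 25$)
$\frac{M + 249}{m{\left(k{\left(5,6 \right)} \right)}} - j{\left(W{\left(z \right)} \right)} = \frac{25 + 249}{6} - - 7 \cdot 11^{2} = 274 \cdot \frac{1}{6} - \left(-7\right) 121 = \frac{137}{3} - -847 = \frac{137}{3} + 847 = \frac{2678}{3}$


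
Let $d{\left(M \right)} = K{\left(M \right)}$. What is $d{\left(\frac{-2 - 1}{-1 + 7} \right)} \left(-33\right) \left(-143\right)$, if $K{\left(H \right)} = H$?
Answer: $- \frac{4719}{2} \approx -2359.5$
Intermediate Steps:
$d{\left(M \right)} = M$
$d{\left(\frac{-2 - 1}{-1 + 7} \right)} \left(-33\right) \left(-143\right) = \frac{-2 - 1}{-1 + 7} \left(-33\right) \left(-143\right) = - \frac{3}{6} \left(-33\right) \left(-143\right) = \left(-3\right) \frac{1}{6} \left(-33\right) \left(-143\right) = \left(- \frac{1}{2}\right) \left(-33\right) \left(-143\right) = \frac{33}{2} \left(-143\right) = - \frac{4719}{2}$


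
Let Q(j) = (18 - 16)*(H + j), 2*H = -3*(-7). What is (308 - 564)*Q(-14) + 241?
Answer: 2033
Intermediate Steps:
H = 21/2 (H = (-3*(-7))/2 = (½)*21 = 21/2 ≈ 10.500)
Q(j) = 21 + 2*j (Q(j) = (18 - 16)*(21/2 + j) = 2*(21/2 + j) = 21 + 2*j)
(308 - 564)*Q(-14) + 241 = (308 - 564)*(21 + 2*(-14)) + 241 = -256*(21 - 28) + 241 = -256*(-7) + 241 = 1792 + 241 = 2033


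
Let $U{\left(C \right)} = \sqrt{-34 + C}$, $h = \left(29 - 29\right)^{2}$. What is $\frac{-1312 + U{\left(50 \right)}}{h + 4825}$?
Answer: $- \frac{1308}{4825} \approx -0.27109$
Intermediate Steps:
$h = 0$ ($h = 0^{2} = 0$)
$\frac{-1312 + U{\left(50 \right)}}{h + 4825} = \frac{-1312 + \sqrt{-34 + 50}}{0 + 4825} = \frac{-1312 + \sqrt{16}}{4825} = \left(-1312 + 4\right) \frac{1}{4825} = \left(-1308\right) \frac{1}{4825} = - \frac{1308}{4825}$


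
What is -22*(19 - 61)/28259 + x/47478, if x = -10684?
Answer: -1675646/8712213 ≈ -0.19233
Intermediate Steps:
-22*(19 - 61)/28259 + x/47478 = -22*(19 - 61)/28259 - 10684/47478 = -22*(-42)*(1/28259) - 10684*1/47478 = 924*(1/28259) - 5342/23739 = 12/367 - 5342/23739 = -1675646/8712213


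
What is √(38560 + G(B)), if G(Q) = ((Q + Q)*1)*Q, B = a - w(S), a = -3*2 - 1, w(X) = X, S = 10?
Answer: √39138 ≈ 197.83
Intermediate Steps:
a = -7 (a = -6 - 1 = -7)
B = -17 (B = -7 - 1*10 = -7 - 10 = -17)
G(Q) = 2*Q² (G(Q) = ((2*Q)*1)*Q = (2*Q)*Q = 2*Q²)
√(38560 + G(B)) = √(38560 + 2*(-17)²) = √(38560 + 2*289) = √(38560 + 578) = √39138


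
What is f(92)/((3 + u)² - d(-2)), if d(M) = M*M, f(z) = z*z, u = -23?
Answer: 2116/99 ≈ 21.374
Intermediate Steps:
f(z) = z²
d(M) = M²
f(92)/((3 + u)² - d(-2)) = 92²/((3 - 23)² - 1*(-2)²) = 8464/((-20)² - 1*4) = 8464/(400 - 4) = 8464/396 = 8464*(1/396) = 2116/99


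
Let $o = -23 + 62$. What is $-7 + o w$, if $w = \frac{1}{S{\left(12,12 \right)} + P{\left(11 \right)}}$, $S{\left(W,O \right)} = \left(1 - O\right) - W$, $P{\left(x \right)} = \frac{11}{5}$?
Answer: $- \frac{71}{8} \approx -8.875$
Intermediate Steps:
$P{\left(x \right)} = \frac{11}{5}$ ($P{\left(x \right)} = 11 \cdot \frac{1}{5} = \frac{11}{5}$)
$S{\left(W,O \right)} = 1 - O - W$
$o = 39$
$w = - \frac{5}{104}$ ($w = \frac{1}{\left(1 - 12 - 12\right) + \frac{11}{5}} = \frac{1}{-23 + \frac{11}{5}} = \frac{1}{- \frac{104}{5}} = - \frac{5}{104} \approx -0.048077$)
$-7 + o w = -7 + 39 \left(- \frac{5}{104}\right) = -7 - \frac{15}{8} = - \frac{71}{8}$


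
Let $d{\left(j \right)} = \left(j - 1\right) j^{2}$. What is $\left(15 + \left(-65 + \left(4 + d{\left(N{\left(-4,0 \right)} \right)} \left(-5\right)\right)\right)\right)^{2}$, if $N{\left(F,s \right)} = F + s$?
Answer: $125316$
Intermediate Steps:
$d{\left(j \right)} = j^{2} \left(-1 + j\right)$ ($d{\left(j \right)} = \left(j - 1\right) j^{2} = \left(-1 + j\right) j^{2} = j^{2} \left(-1 + j\right)$)
$\left(15 + \left(-65 + \left(4 + d{\left(N{\left(-4,0 \right)} \right)} \left(-5\right)\right)\right)\right)^{2} = \left(15 - \left(61 - \left(-4 + 0\right)^{2} \left(-1 + \left(-4 + 0\right)\right) \left(-5\right)\right)\right)^{2} = \left(15 - \left(61 - \left(-4\right)^{2} \left(-1 - 4\right) \left(-5\right)\right)\right)^{2} = \left(15 - \left(61 - 16 \left(-5\right) \left(-5\right)\right)\right)^{2} = \left(15 + \left(-65 + \left(4 - -400\right)\right)\right)^{2} = \left(15 + \left(-65 + \left(4 + 400\right)\right)\right)^{2} = \left(15 + \left(-65 + 404\right)\right)^{2} = \left(15 + 339\right)^{2} = 354^{2} = 125316$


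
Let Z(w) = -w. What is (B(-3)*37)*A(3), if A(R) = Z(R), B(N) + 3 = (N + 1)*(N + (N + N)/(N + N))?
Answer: -111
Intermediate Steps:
B(N) = -3 + (1 + N)² (B(N) = -3 + (N + 1)*(N + (N + N)/(N + N)) = -3 + (1 + N)*(N + (2*N)/((2*N))) = -3 + (1 + N)*(N + (2*N)*(1/(2*N))) = -3 + (1 + N)*(N + 1) = -3 + (1 + N)*(1 + N) = -3 + (1 + N)²)
A(R) = -R
(B(-3)*37)*A(3) = ((-2 + (-3)² + 2*(-3))*37)*(-1*3) = ((-2 + 9 - 6)*37)*(-3) = (1*37)*(-3) = 37*(-3) = -111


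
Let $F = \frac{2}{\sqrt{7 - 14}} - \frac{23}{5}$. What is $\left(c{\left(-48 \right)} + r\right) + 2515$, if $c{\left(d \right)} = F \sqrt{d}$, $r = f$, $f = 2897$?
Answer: $5412 + \frac{8 \sqrt{21}}{7} - \frac{92 i \sqrt{3}}{5} \approx 5417.2 - 31.87 i$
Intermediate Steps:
$F = - \frac{23}{5} - \frac{2 i \sqrt{7}}{7}$ ($F = \frac{2}{\sqrt{-7}} - \frac{23}{5} = \frac{2}{i \sqrt{7}} - \frac{23}{5} = 2 \left(- \frac{i \sqrt{7}}{7}\right) - \frac{23}{5} = - \frac{2 i \sqrt{7}}{7} - \frac{23}{5} = - \frac{23}{5} - \frac{2 i \sqrt{7}}{7} \approx -4.6 - 0.75593 i$)
$r = 2897$
$c{\left(d \right)} = \sqrt{d} \left(- \frac{23}{5} - \frac{2 i \sqrt{7}}{7}\right)$ ($c{\left(d \right)} = \left(- \frac{23}{5} - \frac{2 i \sqrt{7}}{7}\right) \sqrt{d} = \sqrt{d} \left(- \frac{23}{5} - \frac{2 i \sqrt{7}}{7}\right)$)
$\left(c{\left(-48 \right)} + r\right) + 2515 = \left(\frac{\sqrt{-48} \left(-161 - 10 i \sqrt{7}\right)}{35} + 2897\right) + 2515 = \left(\frac{4 i \sqrt{3} \left(-161 - 10 i \sqrt{7}\right)}{35} + 2897\right) + 2515 = \left(2897 + \frac{4 i \sqrt{3} \left(-161 - 10 i \sqrt{7}\right)}{35}\right) + 2515 = 5412 + \frac{4 i \sqrt{3} \left(-161 - 10 i \sqrt{7}\right)}{35}$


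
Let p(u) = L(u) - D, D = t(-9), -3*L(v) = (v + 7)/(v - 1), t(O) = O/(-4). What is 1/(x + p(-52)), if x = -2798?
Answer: -212/593713 ≈ -0.00035707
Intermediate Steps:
t(O) = -O/4 (t(O) = O*(-¼) = -O/4)
L(v) = -(7 + v)/(3*(-1 + v)) (L(v) = -(v + 7)/(3*(v - 1)) = -(7 + v)/(3*(-1 + v)))
D = 9/4 (D = -¼*(-9) = 9/4 ≈ 2.2500)
p(u) = -9/4 + (-7 - u)/(3*(-1 + u)) (p(u) = (-7 - u)/(3*(-1 + u)) - 1*9/4 = (-7 - u)/(3*(-1 + u)) - 9/4 = -9/4 + (-7 - u)/(3*(-1 + u)))
1/(x + p(-52)) = 1/(-2798 + (-1 - 31*(-52))/(12*(-1 - 52))) = 1/(-2798 + (1/12)*(-1 + 1612)/(-53)) = 1/(-2798 + (1/12)*(-1/53)*1611) = 1/(-2798 - 537/212) = 1/(-593713/212) = -212/593713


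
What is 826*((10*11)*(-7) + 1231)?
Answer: 380786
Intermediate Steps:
826*((10*11)*(-7) + 1231) = 826*(110*(-7) + 1231) = 826*(-770 + 1231) = 826*461 = 380786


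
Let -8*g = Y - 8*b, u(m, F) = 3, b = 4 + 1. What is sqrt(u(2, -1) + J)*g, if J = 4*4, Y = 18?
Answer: 11*sqrt(19)/4 ≈ 11.987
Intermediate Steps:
b = 5
J = 16
g = 11/4 (g = -(18 - 8*5)/8 = -(18 - 40)/8 = -1/8*(-22) = 11/4 ≈ 2.7500)
sqrt(u(2, -1) + J)*g = sqrt(3 + 16)*(11/4) = sqrt(19)*(11/4) = 11*sqrt(19)/4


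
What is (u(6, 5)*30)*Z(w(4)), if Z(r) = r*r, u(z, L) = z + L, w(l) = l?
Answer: 5280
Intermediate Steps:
u(z, L) = L + z
Z(r) = r²
(u(6, 5)*30)*Z(w(4)) = ((5 + 6)*30)*4² = (11*30)*16 = 330*16 = 5280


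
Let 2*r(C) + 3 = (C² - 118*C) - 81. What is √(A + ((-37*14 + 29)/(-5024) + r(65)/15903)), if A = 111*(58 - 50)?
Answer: √39364178393179290/6658056 ≈ 29.799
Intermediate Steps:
r(C) = -42 + C²/2 - 59*C (r(C) = -3/2 + ((C² - 118*C) - 81)/2 = -3/2 + (-81 + C² - 118*C)/2 = -3/2 + (-81/2 + C²/2 - 59*C) = -42 + C²/2 - 59*C)
A = 888 (A = 111*8 = 888)
√(A + ((-37*14 + 29)/(-5024) + r(65)/15903)) = √(888 + ((-37*14 + 29)/(-5024) + (-42 + (½)*65² - 59*65)/15903)) = √(888 + ((-518 + 29)*(-1/5024) + (-42 + (½)*4225 - 3835)*(1/15903))) = √(888 + (-489*(-1/5024) + (-42 + 4225/2 - 3835)*(1/15903))) = √(888 + (489/5024 - 3529/2*1/15903)) = √(888 + (489/5024 - 3529/31806)) = √(888 - 1088281/79896672) = √(70947156455/79896672) = √39364178393179290/6658056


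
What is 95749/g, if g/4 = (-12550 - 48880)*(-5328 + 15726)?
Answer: -95749/2554996560 ≈ -3.7475e-5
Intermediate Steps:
g = -2554996560 (g = 4*((-12550 - 48880)*(-5328 + 15726)) = 4*(-61430*10398) = 4*(-638749140) = -2554996560)
95749/g = 95749/(-2554996560) = 95749*(-1/2554996560) = -95749/2554996560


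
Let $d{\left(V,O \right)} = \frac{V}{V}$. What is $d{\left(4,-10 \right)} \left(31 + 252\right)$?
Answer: $283$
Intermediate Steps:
$d{\left(V,O \right)} = 1$
$d{\left(4,-10 \right)} \left(31 + 252\right) = 1 \left(31 + 252\right) = 1 \cdot 283 = 283$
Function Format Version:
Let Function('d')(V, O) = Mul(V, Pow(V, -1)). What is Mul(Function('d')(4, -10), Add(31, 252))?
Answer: 283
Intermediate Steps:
Function('d')(V, O) = 1
Mul(Function('d')(4, -10), Add(31, 252)) = Mul(1, Add(31, 252)) = Mul(1, 283) = 283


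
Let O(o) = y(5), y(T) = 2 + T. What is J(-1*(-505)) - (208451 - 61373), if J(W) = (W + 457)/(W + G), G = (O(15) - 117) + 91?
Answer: -35739473/243 ≈ -1.4708e+5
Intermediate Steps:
O(o) = 7 (O(o) = 2 + 5 = 7)
G = -19 (G = (7 - 117) + 91 = -110 + 91 = -19)
J(W) = (457 + W)/(-19 + W) (J(W) = (W + 457)/(W - 19) = (457 + W)/(-19 + W))
J(-1*(-505)) - (208451 - 61373) = (457 - 1*(-505))/(-19 - 1*(-505)) - (208451 - 61373) = (457 + 505)/(-19 + 505) - 1*147078 = 962/486 - 147078 = (1/486)*962 - 147078 = 481/243 - 147078 = -35739473/243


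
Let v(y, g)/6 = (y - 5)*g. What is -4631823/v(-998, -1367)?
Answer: -1543941/2742202 ≈ -0.56303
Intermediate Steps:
v(y, g) = 6*g*(-5 + y) (v(y, g) = 6*((y - 5)*g) = 6*((-5 + y)*g) = 6*(g*(-5 + y)) = 6*g*(-5 + y))
-4631823/v(-998, -1367) = -4631823*(-1/(8202*(-5 - 998))) = -4631823/(6*(-1367)*(-1003)) = -4631823/8226606 = -4631823*1/8226606 = -1543941/2742202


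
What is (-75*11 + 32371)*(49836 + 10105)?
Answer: 1890898786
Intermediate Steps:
(-75*11 + 32371)*(49836 + 10105) = (-825 + 32371)*59941 = 31546*59941 = 1890898786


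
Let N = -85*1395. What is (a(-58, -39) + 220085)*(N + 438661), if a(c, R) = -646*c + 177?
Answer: 82495764780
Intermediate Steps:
N = -118575
a(c, R) = 177 - 646*c
(a(-58, -39) + 220085)*(N + 438661) = ((177 - 646*(-58)) + 220085)*(-118575 + 438661) = ((177 + 37468) + 220085)*320086 = (37645 + 220085)*320086 = 257730*320086 = 82495764780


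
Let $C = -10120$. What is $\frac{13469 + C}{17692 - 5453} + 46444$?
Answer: $\frac{568431465}{12239} \approx 46444.0$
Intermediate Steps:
$\frac{13469 + C}{17692 - 5453} + 46444 = \frac{13469 - 10120}{17692 - 5453} + 46444 = \frac{3349}{12239} + 46444 = \frac{568431465}{12239}$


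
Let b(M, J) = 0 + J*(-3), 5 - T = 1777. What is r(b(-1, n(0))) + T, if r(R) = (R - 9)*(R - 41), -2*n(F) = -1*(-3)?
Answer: -6431/4 ≈ -1607.8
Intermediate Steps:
T = -1772 (T = 5 - 1*1777 = 5 - 1777 = -1772)
n(F) = -3/2 (n(F) = -(-1)*(-3)/2 = -½*3 = -3/2)
b(M, J) = -3*J (b(M, J) = 0 - 3*J = -3*J)
r(R) = (-41 + R)*(-9 + R) (r(R) = (-9 + R)*(-41 + R) = (-41 + R)*(-9 + R))
r(b(-1, n(0))) + T = (369 + (-3*(-3/2))² - (-150)*(-3)/2) - 1772 = (369 + (9/2)² - 50*9/2) - 1772 = (369 + 81/4 - 225) - 1772 = 657/4 - 1772 = -6431/4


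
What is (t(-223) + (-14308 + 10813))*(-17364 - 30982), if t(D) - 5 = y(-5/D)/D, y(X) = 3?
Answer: 37626386458/223 ≈ 1.6873e+8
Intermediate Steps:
t(D) = 5 + 3/D
(t(-223) + (-14308 + 10813))*(-17364 - 30982) = ((5 + 3/(-223)) + (-14308 + 10813))*(-17364 - 30982) = ((5 + 3*(-1/223)) - 3495)*(-48346) = ((5 - 3/223) - 3495)*(-48346) = (1112/223 - 3495)*(-48346) = -778273/223*(-48346) = 37626386458/223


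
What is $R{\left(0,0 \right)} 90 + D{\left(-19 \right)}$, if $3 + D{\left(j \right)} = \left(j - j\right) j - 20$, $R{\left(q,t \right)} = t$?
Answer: $-23$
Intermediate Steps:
$D{\left(j \right)} = -23$ ($D{\left(j \right)} = -3 + \left(\left(j - j\right) j - 20\right) = -3 - \left(20 + 0 j\right) = -3 + \left(0 - 20\right) = -3 - 20 = -23$)
$R{\left(0,0 \right)} 90 + D{\left(-19 \right)} = 0 \cdot 90 - 23 = 0 - 23 = -23$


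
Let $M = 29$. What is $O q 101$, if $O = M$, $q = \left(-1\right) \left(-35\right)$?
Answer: $102515$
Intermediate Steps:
$q = 35$
$O = 29$
$O q 101 = 29 \cdot 35 \cdot 101 = 1015 \cdot 101 = 102515$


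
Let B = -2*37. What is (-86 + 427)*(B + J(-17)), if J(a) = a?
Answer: -31031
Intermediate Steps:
B = -74
(-86 + 427)*(B + J(-17)) = (-86 + 427)*(-74 - 17) = 341*(-91) = -31031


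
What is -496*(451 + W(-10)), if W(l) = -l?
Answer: -228656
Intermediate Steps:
-496*(451 + W(-10)) = -496*(451 - 1*(-10)) = -496*(451 + 10) = -496*461 = -228656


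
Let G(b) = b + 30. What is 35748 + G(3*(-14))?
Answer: 35736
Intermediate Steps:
G(b) = 30 + b
35748 + G(3*(-14)) = 35748 + (30 + 3*(-14)) = 35748 + (30 - 42) = 35748 - 12 = 35736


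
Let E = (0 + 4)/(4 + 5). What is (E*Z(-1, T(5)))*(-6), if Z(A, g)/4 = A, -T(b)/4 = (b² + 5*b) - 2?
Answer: 32/3 ≈ 10.667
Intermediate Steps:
T(b) = 8 - 20*b - 4*b² (T(b) = -4*((b² + 5*b) - 2) = -4*(-2 + b² + 5*b) = 8 - 20*b - 4*b²)
E = 4/9 ≈ 0.44444
Z(A, g) = 4*A
(E*Z(-1, T(5)))*(-6) = (4*(4*(-1))/9)*(-6) = ((4/9)*(-4))*(-6) = -16/9*(-6) = 32/3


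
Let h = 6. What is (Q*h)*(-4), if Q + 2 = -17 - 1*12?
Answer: 744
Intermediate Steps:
Q = -31 (Q = -2 + (-17 - 1*12) = -2 + (-17 - 12) = -2 - 29 = -31)
(Q*h)*(-4) = -31*6*(-4) = -186*(-4) = 744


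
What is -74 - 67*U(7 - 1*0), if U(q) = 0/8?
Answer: -74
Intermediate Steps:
U(q) = 0 (U(q) = 0*(1/8) = 0)
-74 - 67*U(7 - 1*0) = -74 - 67*0 = -74 + 0 = -74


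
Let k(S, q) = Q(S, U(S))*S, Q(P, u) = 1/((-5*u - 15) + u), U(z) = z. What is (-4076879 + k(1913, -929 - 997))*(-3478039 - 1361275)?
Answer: 151264534117860684/7667 ≈ 1.9729e+13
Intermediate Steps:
Q(P, u) = 1/(-15 - 4*u) (Q(P, u) = 1/((-15 - 5*u) + u) = 1/(-15 - 4*u))
k(S, q) = -S/(15 + 4*S) (k(S, q) = (-1/(15 + 4*S))*S = -S/(15 + 4*S))
(-4076879 + k(1913, -929 - 997))*(-3478039 - 1361275) = (-4076879 - 1*1913/(15 + 4*1913))*(-3478039 - 1361275) = (-4076879 - 1*1913/(15 + 7652))*(-4839314) = (-4076879 - 1*1913/7667)*(-4839314) = (-4076879 - 1*1913*1/7667)*(-4839314) = (-4076879 - 1913/7667)*(-4839314) = -31257433206/7667*(-4839314) = 151264534117860684/7667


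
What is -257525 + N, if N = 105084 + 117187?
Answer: -35254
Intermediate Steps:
N = 222271
-257525 + N = -257525 + 222271 = -35254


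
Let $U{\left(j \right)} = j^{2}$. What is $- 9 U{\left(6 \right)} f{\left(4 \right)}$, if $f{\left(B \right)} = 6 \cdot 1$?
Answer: $-1944$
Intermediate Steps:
$f{\left(B \right)} = 6$
$- 9 U{\left(6 \right)} f{\left(4 \right)} = - 9 \cdot 6^{2} \cdot 6 = \left(-9\right) 36 \cdot 6 = \left(-324\right) 6 = -1944$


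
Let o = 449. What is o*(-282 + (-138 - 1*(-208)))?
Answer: -95188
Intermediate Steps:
o*(-282 + (-138 - 1*(-208))) = 449*(-282 + (-138 - 1*(-208))) = 449*(-282 + (-138 + 208)) = 449*(-282 + 70) = 449*(-212) = -95188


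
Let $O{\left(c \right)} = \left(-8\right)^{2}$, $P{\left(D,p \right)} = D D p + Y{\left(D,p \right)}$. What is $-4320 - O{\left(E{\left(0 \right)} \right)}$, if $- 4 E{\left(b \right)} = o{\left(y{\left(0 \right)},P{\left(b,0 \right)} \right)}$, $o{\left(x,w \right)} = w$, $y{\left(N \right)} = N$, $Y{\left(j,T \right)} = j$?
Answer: $-4384$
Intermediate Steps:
$P{\left(D,p \right)} = D + p D^{2}$ ($P{\left(D,p \right)} = D D p + D = D^{2} p + D = p D^{2} + D = D + p D^{2}$)
$E{\left(b \right)} = - \frac{b}{4}$ ($E{\left(b \right)} = - \frac{b \left(1 + b 0\right)}{4} = - \frac{b \left(1 + 0\right)}{4} = - \frac{b 1}{4} = - \frac{b}{4}$)
$O{\left(c \right)} = 64$
$-4320 - O{\left(E{\left(0 \right)} \right)} = -4320 - 64 = -4384$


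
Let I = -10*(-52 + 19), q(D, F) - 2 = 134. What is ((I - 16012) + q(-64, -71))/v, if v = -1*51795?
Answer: 5182/17265 ≈ 0.30014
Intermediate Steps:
q(D, F) = 136 (q(D, F) = 2 + 134 = 136)
I = 330 (I = -10*(-33) = 330)
v = -51795
((I - 16012) + q(-64, -71))/v = ((330 - 16012) + 136)/(-51795) = (-15682 + 136)*(-1/51795) = -15546*(-1/51795) = 5182/17265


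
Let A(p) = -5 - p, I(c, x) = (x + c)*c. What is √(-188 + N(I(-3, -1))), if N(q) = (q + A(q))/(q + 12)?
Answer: I*√27102/12 ≈ 13.719*I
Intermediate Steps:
I(c, x) = c*(c + x) (I(c, x) = (c + x)*c = c*(c + x))
N(q) = -5/(12 + q) (N(q) = (q + (-5 - q))/(q + 12) = -5/(12 + q))
√(-188 + N(I(-3, -1))) = √(-188 - 5/(12 - 3*(-3 - 1))) = √(-188 - 5/(12 - 3*(-4))) = √(-188 - 5/(12 + 12)) = √(-188 - 5/24) = √(-4517/24) = I*√27102/12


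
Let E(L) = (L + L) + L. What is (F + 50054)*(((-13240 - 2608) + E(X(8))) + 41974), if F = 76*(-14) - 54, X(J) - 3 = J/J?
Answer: 1279089168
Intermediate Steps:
X(J) = 4 (X(J) = 3 + J/J = 3 + 1 = 4)
E(L) = 3*L (E(L) = 2*L + L = 3*L)
F = -1118 (F = -1064 - 54 = -1118)
(F + 50054)*(((-13240 - 2608) + E(X(8))) + 41974) = (-1118 + 50054)*(((-13240 - 2608) + 3*4) + 41974) = 48936*((-15848 + 12) + 41974) = 48936*(-15836 + 41974) = 48936*26138 = 1279089168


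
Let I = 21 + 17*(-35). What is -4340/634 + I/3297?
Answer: -1048064/149307 ≈ -7.0195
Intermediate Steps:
I = -574 (I = 21 - 595 = -574)
-4340/634 + I/3297 = -4340/634 - 574/3297 = -4340*1/634 - 574*1/3297 = -2170/317 - 82/471 = -1048064/149307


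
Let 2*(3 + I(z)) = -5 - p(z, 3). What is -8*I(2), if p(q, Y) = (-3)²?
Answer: 80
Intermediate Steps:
p(q, Y) = 9
I(z) = -10 (I(z) = -3 + (-5 - 1*9)/2 = -3 + (-5 - 9)/2 = -3 + (½)*(-14) = -3 - 7 = -10)
-8*I(2) = -8*(-10) = 80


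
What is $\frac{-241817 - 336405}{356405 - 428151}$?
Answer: $\frac{289111}{35873} \approx 8.0593$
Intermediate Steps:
$\frac{-241817 - 336405}{356405 - 428151} = - \frac{578222}{-71746} = \left(-578222\right) \left(- \frac{1}{71746}\right) = \frac{289111}{35873}$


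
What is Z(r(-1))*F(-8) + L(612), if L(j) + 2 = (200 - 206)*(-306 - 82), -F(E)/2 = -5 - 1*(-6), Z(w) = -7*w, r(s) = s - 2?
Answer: 2284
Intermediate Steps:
r(s) = -2 + s
F(E) = -2 (F(E) = -2*(-5 - 1*(-6)) = -2*(-5 + 6) = -2*1 = -2)
L(j) = 2326 (L(j) = -2 + (200 - 206)*(-306 - 82) = -2 - 6*(-388) = -2 + 2328 = 2326)
Z(r(-1))*F(-8) + L(612) = -7*(-2 - 1)*(-2) + 2326 = -7*(-3)*(-2) + 2326 = 21*(-2) + 2326 = -42 + 2326 = 2284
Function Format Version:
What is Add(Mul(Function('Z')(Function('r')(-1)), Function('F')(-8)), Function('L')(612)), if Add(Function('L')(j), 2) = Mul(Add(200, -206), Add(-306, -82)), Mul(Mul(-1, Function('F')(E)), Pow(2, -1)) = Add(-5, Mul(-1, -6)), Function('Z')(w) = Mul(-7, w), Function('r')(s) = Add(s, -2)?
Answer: 2284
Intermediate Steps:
Function('r')(s) = Add(-2, s)
Function('F')(E) = -2 (Function('F')(E) = Mul(-2, Add(-5, Mul(-1, -6))) = Mul(-2, Add(-5, 6)) = Mul(-2, 1) = -2)
Function('L')(j) = 2326 (Function('L')(j) = Add(-2, Mul(Add(200, -206), Add(-306, -82))) = Add(-2, Mul(-6, -388)) = Add(-2, 2328) = 2326)
Add(Mul(Function('Z')(Function('r')(-1)), Function('F')(-8)), Function('L')(612)) = Add(Mul(Mul(-7, Add(-2, -1)), -2), 2326) = Add(Mul(Mul(-7, -3), -2), 2326) = Add(Mul(21, -2), 2326) = Add(-42, 2326) = 2284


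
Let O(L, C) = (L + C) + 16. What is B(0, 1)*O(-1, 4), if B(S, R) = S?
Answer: 0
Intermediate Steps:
O(L, C) = 16 + C + L (O(L, C) = (C + L) + 16 = 16 + C + L)
B(0, 1)*O(-1, 4) = 0*(16 + 4 - 1) = 0*19 = 0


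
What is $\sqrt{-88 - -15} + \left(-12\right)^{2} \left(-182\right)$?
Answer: $-26208 + i \sqrt{73} \approx -26208.0 + 8.544 i$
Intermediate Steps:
$\sqrt{-88 - -15} + \left(-12\right)^{2} \left(-182\right) = \sqrt{-88 + 15} + 144 \left(-182\right) = \sqrt{-73} - 26208 = i \sqrt{73} - 26208 = -26208 + i \sqrt{73}$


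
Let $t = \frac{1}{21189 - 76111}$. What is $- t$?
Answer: $\frac{1}{54922} \approx 1.8208 \cdot 10^{-5}$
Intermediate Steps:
$t = - \frac{1}{54922}$ ($t = \frac{1}{-54922} = - \frac{1}{54922} \approx -1.8208 \cdot 10^{-5}$)
$- t = \left(-1\right) \left(- \frac{1}{54922}\right) = \frac{1}{54922}$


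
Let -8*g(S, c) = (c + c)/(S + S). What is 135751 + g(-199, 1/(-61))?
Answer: 13183051111/97112 ≈ 1.3575e+5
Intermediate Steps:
g(S, c) = -c/(8*S) (g(S, c) = -(c + c)/(8*(S + S)) = -2*c/(8*(2*S)) = -2*c*1/(2*S)/8 = -c/(8*S))
135751 + g(-199, 1/(-61)) = 135751 - ⅛/(-61*(-199)) = 135751 - ⅛*(-1/61)*(-1/199) = 135751 - 1/97112 = 13183051111/97112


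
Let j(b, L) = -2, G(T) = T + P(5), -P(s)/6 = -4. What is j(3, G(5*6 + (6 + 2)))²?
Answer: 4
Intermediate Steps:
P(s) = 24 (P(s) = -6*(-4) = 24)
G(T) = 24 + T (G(T) = T + 24 = 24 + T)
j(3, G(5*6 + (6 + 2)))² = (-2)² = 4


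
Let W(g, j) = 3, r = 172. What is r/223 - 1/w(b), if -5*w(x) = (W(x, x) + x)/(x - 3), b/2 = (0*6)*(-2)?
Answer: -943/223 ≈ -4.2287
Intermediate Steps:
b = 0 (b = 2*((0*6)*(-2)) = 2*(0*(-2)) = 2*0 = 0)
w(x) = -(3 + x)/(5*(-3 + x)) (w(x) = -(3 + x)/(5*(x - 3)) = -(3 + x)/(5*(-3 + x)))
r/223 - 1/w(b) = 172/223 - 1/((-3 - 1*0)/(5*(-3 + 0))) = 172*(1/223) - 1/((⅕)*(-3 + 0)/(-3)) = 172/223 - 1/((⅕)*(-⅓)*(-3)) = 172/223 - 1/⅕ = 172/223 - 1*5 = 172/223 - 5 = -943/223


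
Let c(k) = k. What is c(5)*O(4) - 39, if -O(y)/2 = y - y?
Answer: -39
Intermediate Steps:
O(y) = 0 (O(y) = -2*(y - y) = -2*0 = 0)
c(5)*O(4) - 39 = 5*0 - 39 = 0 - 39 = -39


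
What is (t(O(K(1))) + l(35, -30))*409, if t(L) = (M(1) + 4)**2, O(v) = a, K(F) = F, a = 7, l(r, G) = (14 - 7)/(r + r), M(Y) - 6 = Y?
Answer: 495299/10 ≈ 49530.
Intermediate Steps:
M(Y) = 6 + Y
l(r, G) = 7/(2*r) (l(r, G) = 7/((2*r)) = 7*(1/(2*r)) = 7/(2*r))
O(v) = 7
t(L) = 121 (t(L) = ((6 + 1) + 4)**2 = (7 + 4)**2 = 11**2 = 121)
(t(O(K(1))) + l(35, -30))*409 = (121 + (7/2)/35)*409 = (121 + (7/2)*(1/35))*409 = (121 + 1/10)*409 = (1211/10)*409 = 495299/10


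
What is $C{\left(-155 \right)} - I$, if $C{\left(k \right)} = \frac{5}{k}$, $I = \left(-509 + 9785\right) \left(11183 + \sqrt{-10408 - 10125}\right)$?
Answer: $- \frac{3215738749}{31} - 9276 i \sqrt{20533} \approx -1.0373 \cdot 10^{8} - 1.3292 \cdot 10^{6} i$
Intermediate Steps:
$I = 103733508 + 9276 i \sqrt{20533}$ ($I = 9276 \left(11183 + \sqrt{-20533}\right) = 9276 \left(11183 + i \sqrt{20533}\right) = 103733508 + 9276 i \sqrt{20533} \approx 1.0373 \cdot 10^{8} + 1.3292 \cdot 10^{6} i$)
$C{\left(-155 \right)} - I = \frac{5}{-155} - \left(103733508 + 9276 i \sqrt{20533}\right) = 5 \left(- \frac{1}{155}\right) - \left(103733508 + 9276 i \sqrt{20533}\right) = - \frac{1}{31} - \left(103733508 + 9276 i \sqrt{20533}\right) = - \frac{3215738749}{31} - 9276 i \sqrt{20533}$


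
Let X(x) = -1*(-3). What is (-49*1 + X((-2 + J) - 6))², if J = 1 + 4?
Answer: 2116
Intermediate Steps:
J = 5
X(x) = 3
(-49*1 + X((-2 + J) - 6))² = (-49*1 + 3)² = (-49 + 3)² = (-46)² = 2116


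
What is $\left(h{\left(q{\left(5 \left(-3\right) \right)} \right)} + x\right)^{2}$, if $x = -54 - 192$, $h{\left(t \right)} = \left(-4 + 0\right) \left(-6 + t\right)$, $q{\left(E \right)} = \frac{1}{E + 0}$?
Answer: $\frac{11062276}{225} \approx 49166.0$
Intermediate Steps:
$q{\left(E \right)} = \frac{1}{E}$
$h{\left(t \right)} = 24 - 4 t$ ($h{\left(t \right)} = - 4 \left(-6 + t\right) = 24 - 4 t$)
$x = -246$ ($x = -54 - 192 = -246$)
$\left(h{\left(q{\left(5 \left(-3\right) \right)} \right)} + x\right)^{2} = \left(\left(24 - \frac{4}{5 \left(-3\right)}\right) - 246\right)^{2} = \left(\left(24 - \frac{4}{-15}\right) - 246\right)^{2} = \left(\left(24 - - \frac{4}{15}\right) - 246\right)^{2} = \left(\left(24 + \frac{4}{15}\right) - 246\right)^{2} = \left(\frac{364}{15} - 246\right)^{2} = \left(- \frac{3326}{15}\right)^{2} = \frac{11062276}{225}$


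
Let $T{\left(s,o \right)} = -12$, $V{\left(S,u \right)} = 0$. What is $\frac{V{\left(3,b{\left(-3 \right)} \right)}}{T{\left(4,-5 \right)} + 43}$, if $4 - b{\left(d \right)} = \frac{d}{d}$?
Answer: $0$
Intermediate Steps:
$b{\left(d \right)} = 3$ ($b{\left(d \right)} = 4 - \frac{d}{d} = 4 - 1 = 3$)
$\frac{V{\left(3,b{\left(-3 \right)} \right)}}{T{\left(4,-5 \right)} + 43} = \frac{1}{-12 + 43} \cdot 0 = \frac{1}{31} \cdot 0 = 0$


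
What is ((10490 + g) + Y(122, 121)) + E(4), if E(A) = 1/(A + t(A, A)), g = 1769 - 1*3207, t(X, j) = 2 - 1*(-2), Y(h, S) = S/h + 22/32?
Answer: 8836513/976 ≈ 9053.8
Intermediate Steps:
Y(h, S) = 11/16 + S/h (Y(h, S) = S/h + 22*(1/32) = S/h + 11/16 = 11/16 + S/h)
t(X, j) = 4 (t(X, j) = 2 + 2 = 4)
g = -1438 (g = 1769 - 3207 = -1438)
E(A) = 1/(4 + A) (E(A) = 1/(A + 4) = 1/(4 + A))
((10490 + g) + Y(122, 121)) + E(4) = ((10490 - 1438) + (11/16 + 121/122)) + 1/(4 + 4) = (9052 + (11/16 + 121*(1/122))) + 1/8 = (9052 + (11/16 + 121/122)) + ⅛ = (9052 + 1639/976) + ⅛ = 8836391/976 + ⅛ = 8836513/976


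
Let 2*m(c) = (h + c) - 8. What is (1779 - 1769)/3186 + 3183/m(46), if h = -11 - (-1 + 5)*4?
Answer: 10141093/17523 ≈ 578.73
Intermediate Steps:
h = -27 (h = -11 - 4*4 = -11 - 1*16 = -11 - 16 = -27)
m(c) = -35/2 + c/2 (m(c) = ((-27 + c) - 8)/2 = (-35 + c)/2 = -35/2 + c/2)
(1779 - 1769)/3186 + 3183/m(46) = (1779 - 1769)/3186 + 3183/(-35/2 + (½)*46) = 10*(1/3186) + 3183/(-35/2 + 23) = 5/1593 + 3183/(11/2) = 5/1593 + 3183*(2/11) = 5/1593 + 6366/11 = 10141093/17523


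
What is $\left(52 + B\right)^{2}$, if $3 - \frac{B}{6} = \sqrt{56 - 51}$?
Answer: $5080 - 840 \sqrt{5} \approx 3201.7$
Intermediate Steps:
$B = 18 - 6 \sqrt{5}$ ($B = 18 - 6 \sqrt{56 - 51} = 18 - 6 \sqrt{5} \approx 4.5836$)
$\left(52 + B\right)^{2} = \left(52 + \left(18 - 6 \sqrt{5}\right)\right)^{2} = \left(70 - 6 \sqrt{5}\right)^{2}$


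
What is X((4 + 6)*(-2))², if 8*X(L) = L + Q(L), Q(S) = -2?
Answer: 121/16 ≈ 7.5625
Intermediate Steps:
X(L) = -¼ + L/8 (X(L) = (L - 2)/8 = (-2 + L)/8 = -¼ + L/8)
X((4 + 6)*(-2))² = (-¼ + ((4 + 6)*(-2))/8)² = (-¼ + (10*(-2))/8)² = (-¼ + (⅛)*(-20))² = (-¼ - 5/2)² = (-11/4)² = 121/16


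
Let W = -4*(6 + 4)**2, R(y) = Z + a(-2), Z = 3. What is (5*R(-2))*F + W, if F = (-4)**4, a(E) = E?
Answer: 880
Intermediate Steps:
R(y) = 1 (R(y) = 3 - 2 = 1)
F = 256
W = -400 (W = -4*10**2 = -4*100 = -400)
(5*R(-2))*F + W = (5*1)*256 - 400 = 5*256 - 400 = 1280 - 400 = 880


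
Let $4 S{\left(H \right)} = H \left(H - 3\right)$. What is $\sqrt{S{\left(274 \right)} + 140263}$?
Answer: $\frac{\sqrt{635306}}{2} \approx 398.53$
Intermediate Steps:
$S{\left(H \right)} = \frac{H \left(-3 + H\right)}{4}$ ($S{\left(H \right)} = \frac{H \left(H - 3\right)}{4} = \frac{H \left(-3 + H\right)}{4}$)
$\sqrt{S{\left(274 \right)} + 140263} = \sqrt{\frac{1}{4} \cdot 274 \left(-3 + 274\right) + 140263} = \sqrt{\frac{1}{4} \cdot 274 \cdot 271 + 140263} = \sqrt{\frac{37127}{2} + 140263} = \sqrt{\frac{317653}{2}} = \frac{\sqrt{635306}}{2}$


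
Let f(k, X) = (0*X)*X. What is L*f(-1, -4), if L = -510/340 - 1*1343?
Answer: 0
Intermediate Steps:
f(k, X) = 0 (f(k, X) = 0*X = 0)
L = -2689/2 (L = -510*1/340 - 1343 = -3/2 - 1343 = -2689/2 ≈ -1344.5)
L*f(-1, -4) = -2689/2*0 = 0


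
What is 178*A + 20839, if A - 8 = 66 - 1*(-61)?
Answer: 44869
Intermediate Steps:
A = 135 (A = 8 + (66 - 1*(-61)) = 8 + (66 + 61) = 8 + 127 = 135)
178*A + 20839 = 178*135 + 20839 = 24030 + 20839 = 44869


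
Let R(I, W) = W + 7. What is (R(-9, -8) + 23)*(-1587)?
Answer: -34914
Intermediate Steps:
R(I, W) = 7 + W
(R(-9, -8) + 23)*(-1587) = ((7 - 8) + 23)*(-1587) = (-1 + 23)*(-1587) = 22*(-1587) = -34914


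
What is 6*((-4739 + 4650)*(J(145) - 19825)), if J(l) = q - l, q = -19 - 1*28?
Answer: 10689078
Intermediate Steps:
q = -47 (q = -19 - 28 = -47)
J(l) = -47 - l
6*((-4739 + 4650)*(J(145) - 19825)) = 6*((-4739 + 4650)*((-47 - 1*145) - 19825)) = 6*(-89*((-47 - 145) - 19825)) = 6*(-89*(-192 - 19825)) = 6*(-89*(-20017)) = 6*1781513 = 10689078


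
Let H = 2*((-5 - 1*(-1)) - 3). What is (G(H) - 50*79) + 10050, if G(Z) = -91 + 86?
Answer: 6095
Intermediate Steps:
H = -14 (H = 2*((-5 + 1) - 3) = 2*(-4 - 3) = 2*(-7) = -14)
G(Z) = -5
(G(H) - 50*79) + 10050 = (-5 - 50*79) + 10050 = (-5 - 3950) + 10050 = -3955 + 10050 = 6095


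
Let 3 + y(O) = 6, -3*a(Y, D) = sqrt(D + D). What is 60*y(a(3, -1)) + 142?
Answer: 322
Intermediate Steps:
a(Y, D) = -sqrt(2)*sqrt(D)/3 (a(Y, D) = -sqrt(D + D)/3 = -sqrt(2)*sqrt(D)/3)
y(O) = 3 (y(O) = -3 + 6 = 3)
60*y(a(3, -1)) + 142 = 60*3 + 142 = 180 + 142 = 322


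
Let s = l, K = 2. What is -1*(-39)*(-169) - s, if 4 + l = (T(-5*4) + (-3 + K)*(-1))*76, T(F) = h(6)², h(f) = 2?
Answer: -6967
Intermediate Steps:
T(F) = 4 (T(F) = 2² = 4)
l = 376 (l = -4 + (4 + (-3 + 2)*(-1))*76 = -4 + (4 - 1*(-1))*76 = -4 + (4 + 1)*76 = -4 + 5*76 = -4 + 380 = 376)
s = 376
-1*(-39)*(-169) - s = -1*(-39)*(-169) - 1*376 = 39*(-169) - 376 = -6591 - 376 = -6967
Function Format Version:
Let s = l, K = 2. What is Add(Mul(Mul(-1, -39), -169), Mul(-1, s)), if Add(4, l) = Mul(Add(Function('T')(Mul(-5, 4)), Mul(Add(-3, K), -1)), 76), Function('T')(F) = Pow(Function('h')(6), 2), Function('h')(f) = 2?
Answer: -6967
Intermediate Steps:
Function('T')(F) = 4 (Function('T')(F) = Pow(2, 2) = 4)
l = 376 (l = Add(-4, Mul(Add(4, Mul(Add(-3, 2), -1)), 76)) = Add(-4, Mul(Add(4, Mul(-1, -1)), 76)) = Add(-4, Mul(Add(4, 1), 76)) = Add(-4, Mul(5, 76)) = Add(-4, 380) = 376)
s = 376
Add(Mul(Mul(-1, -39), -169), Mul(-1, s)) = Add(Mul(Mul(-1, -39), -169), Mul(-1, 376)) = Add(Mul(39, -169), -376) = Add(-6591, -376) = -6967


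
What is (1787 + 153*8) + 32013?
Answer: 35024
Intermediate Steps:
(1787 + 153*8) + 32013 = (1787 + 1224) + 32013 = 3011 + 32013 = 35024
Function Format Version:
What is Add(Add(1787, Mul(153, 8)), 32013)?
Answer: 35024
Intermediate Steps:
Add(Add(1787, Mul(153, 8)), 32013) = Add(Add(1787, 1224), 32013) = Add(3011, 32013) = 35024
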